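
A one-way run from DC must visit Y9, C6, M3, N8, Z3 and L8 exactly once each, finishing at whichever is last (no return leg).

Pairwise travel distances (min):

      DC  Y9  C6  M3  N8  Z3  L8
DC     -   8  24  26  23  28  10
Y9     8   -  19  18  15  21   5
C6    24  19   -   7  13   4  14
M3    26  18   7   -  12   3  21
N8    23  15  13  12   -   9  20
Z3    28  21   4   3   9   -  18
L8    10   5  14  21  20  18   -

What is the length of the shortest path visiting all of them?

There are 6! = 720 possible orderings.
DC - Y9 - C6 - M3 - N8 - Z3 - L8: 8+19+7+12+9+18 = 73
DC - Y9 - C6 - M3 - N8 - L8 - Z3: 8+19+7+12+20+18 = 84
DC - Y9 - C6 - M3 - Z3 - N8 - L8: 8+19+7+3+9+20 = 66
DC - Y9 - C6 - M3 - Z3 - L8 - N8: 8+19+7+3+18+20 = 75
DC - Y9 - C6 - M3 - L8 - N8 - Z3: 8+19+7+21+20+9 = 84
DC - Y9 - C6 - M3 - L8 - Z3 - N8: 8+19+7+21+18+9 = 82
DC - Y9 - C6 - N8 - M3 - Z3 - L8: 8+19+13+12+3+18 = 73
DC - Y9 - C6 - N8 - M3 - L8 - Z3: 8+19+13+12+21+18 = 91
… (712 more)
DC - Y9 - L8 - C6 - M3 - Z3 - N8: 8+5+14+7+3+9 = 46  ← best
The minimum is 46.
One shortest path: DC → Y9 → L8 → C6 → M3 → Z3 → N8.

Shortest open route: 46 min.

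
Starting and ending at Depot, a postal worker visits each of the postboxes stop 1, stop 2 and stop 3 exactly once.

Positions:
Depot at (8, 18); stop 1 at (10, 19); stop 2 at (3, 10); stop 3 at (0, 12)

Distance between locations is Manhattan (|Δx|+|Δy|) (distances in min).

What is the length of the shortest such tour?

Depot → stop 1 → stop 2 → stop 3 → Depot: 3+16+5+14 = 38
Depot → stop 1 → stop 3 → stop 2 → Depot: 3+17+5+13 = 38
Depot → stop 2 → stop 1 → stop 3 → Depot: 13+16+17+14 = 60
The minimum is 38.
One optimal route: Depot → stop 1 → stop 2 → stop 3 → Depot (or its reverse).

Minimum total distance: 38 min.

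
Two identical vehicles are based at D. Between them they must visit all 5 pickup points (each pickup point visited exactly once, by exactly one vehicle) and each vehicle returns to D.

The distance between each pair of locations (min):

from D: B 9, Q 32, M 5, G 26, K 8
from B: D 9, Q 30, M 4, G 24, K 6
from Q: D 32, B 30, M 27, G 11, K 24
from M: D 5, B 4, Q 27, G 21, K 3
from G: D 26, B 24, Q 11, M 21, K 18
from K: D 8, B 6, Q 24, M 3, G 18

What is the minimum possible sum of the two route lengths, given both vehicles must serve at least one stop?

Minimum combined distance: 86 min.

Check every non-empty split of the stops between the two vehicles; for each half take its own optimal tour:
  {B} + {Q, M, G, K}: 18 + 69 = 87
  {Q} + {B, M, G, K}: 64 + 59 = 123
  {B, Q} + {M, G, K}: 71 + 52 = 123
  {M} + {B, Q, G, K}: 10 + 76 = 86
  {B, M} + {Q, G, K}: 18 + 69 = 87
  {Q, M} + {B, G, K}: 64 + 59 = 123
  … (15 splits in total)
Best: vehicle 1 D → M → D = 10; vehicle 2 D → B → Q → G → K → D = 76; combined 86.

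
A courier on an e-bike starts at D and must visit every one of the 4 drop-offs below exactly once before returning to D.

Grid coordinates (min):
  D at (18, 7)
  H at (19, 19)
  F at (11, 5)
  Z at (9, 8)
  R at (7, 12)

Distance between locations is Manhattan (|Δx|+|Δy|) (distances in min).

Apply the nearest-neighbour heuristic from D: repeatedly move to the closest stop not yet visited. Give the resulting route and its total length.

Nearest-neighbour total = 52 min; route D → F → Z → R → H → D.

At D the remaining stops are F 9, Z 10, H 13, R 16; go to F.
At F the remaining stops are Z 5, R 11, H 22; go to Z.
At Z the remaining stops are R 6, H 21; go to R.
At R the remaining stops are H 19; go to H.
Return H→D: 13.
Total = 9 + 5 + 6 + 19 + 13 = 52.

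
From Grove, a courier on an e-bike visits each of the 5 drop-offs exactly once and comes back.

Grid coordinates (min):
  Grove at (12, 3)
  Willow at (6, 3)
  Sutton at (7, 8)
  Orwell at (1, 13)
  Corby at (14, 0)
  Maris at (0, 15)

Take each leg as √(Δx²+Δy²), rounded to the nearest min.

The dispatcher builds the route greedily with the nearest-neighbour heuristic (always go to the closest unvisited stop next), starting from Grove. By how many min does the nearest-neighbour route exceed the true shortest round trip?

2 min longer than the optimal tour.

Grove: Corby=4, Willow=6, Sutton=7, Orwell=15, Maris=17 ⇒ Corby
Corby: Willow=9, Sutton=11, Orwell=18, Maris=21 ⇒ Willow
Willow: Sutton=5, Orwell=11, Maris=13 ⇒ Sutton
Sutton: Orwell=8, Maris=10 ⇒ Orwell
Orwell: Maris=2 ⇒ Maris
NN route Grove → Corby → Willow → Sutton → Orwell → Maris → Grove costs 45.
Optimal: Grove → Sutton → Orwell → Maris → Willow → Corby → Grove costs 43 (by enumerating all 60 distinct tours).
Excess = 45 − 43 = 2.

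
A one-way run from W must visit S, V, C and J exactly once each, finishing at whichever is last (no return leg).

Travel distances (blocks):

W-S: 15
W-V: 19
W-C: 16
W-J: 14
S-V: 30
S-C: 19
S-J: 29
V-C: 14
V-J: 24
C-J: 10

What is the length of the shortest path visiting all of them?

Shortest open route: 68 blocks.

There are 4! = 24 possible orderings.
W - S - V - C - J: 15+30+14+10 = 69
W - S - V - J - C: 15+30+24+10 = 79
W - S - C - V - J: 15+19+14+24 = 72
W - S - C - J - V: 15+19+10+24 = 68
W - S - J - V - C: 15+29+24+14 = 82
W - S - J - C - V: 15+29+10+14 = 68
W - V - S - C - J: 19+30+19+10 = 78
W - V - S - J - C: 19+30+29+10 = 88
W - V - C - S - J: 19+14+19+29 = 81
W - V - C - J - S: 19+14+10+29 = 72
W - V - J - S - C: 19+24+29+19 = 91
W - V - J - C - S: 19+24+10+19 = 72
W - C - S - V - J: 16+19+30+24 = 89
W - C - S - J - V: 16+19+29+24 = 88
… (10 more)
The minimum is 68.
One shortest path: W → S → C → J → V.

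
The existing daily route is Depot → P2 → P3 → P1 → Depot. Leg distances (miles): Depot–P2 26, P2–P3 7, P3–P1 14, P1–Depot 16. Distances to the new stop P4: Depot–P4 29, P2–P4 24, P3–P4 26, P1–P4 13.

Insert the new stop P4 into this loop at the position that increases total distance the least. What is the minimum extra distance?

+25 miles — insert P4 between P3 and P1.

Insertion cost between consecutive stops i–j is d(i,P4) + d(P4,j) − d(i,j):
  between Depot and P2: 29 + 24 − 26 = 27
  between P2 and P3: 24 + 26 − 7 = 43
  between P3 and P1: 26 + 13 − 14 = 25
  between P1 and Depot: 13 + 29 − 16 = 26
Cheapest insertion is between P3 and P1, adding 25.
New total = 63 + 25 = 88.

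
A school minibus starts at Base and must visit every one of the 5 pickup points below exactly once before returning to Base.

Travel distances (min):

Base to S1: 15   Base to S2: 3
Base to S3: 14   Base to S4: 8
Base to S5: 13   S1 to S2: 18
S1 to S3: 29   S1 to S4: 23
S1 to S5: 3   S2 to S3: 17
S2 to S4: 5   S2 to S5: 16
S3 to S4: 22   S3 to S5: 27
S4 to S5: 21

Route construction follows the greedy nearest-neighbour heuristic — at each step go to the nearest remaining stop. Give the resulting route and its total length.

At Base the remaining stops are S2 3, S4 8, S5 13, S3 14, S1 15; go to S2.
At S2 the remaining stops are S4 5, S5 16, S3 17, S1 18; go to S4.
At S4 the remaining stops are S5 21, S3 22, S1 23; go to S5.
At S5 the remaining stops are S1 3, S3 27; go to S1.
At S1 the remaining stops are S3 29; go to S3.
Return S3→Base: 14.
Total = 3 + 5 + 21 + 3 + 29 + 14 = 75.

75 min along Base → S2 → S4 → S5 → S1 → S3 → Base.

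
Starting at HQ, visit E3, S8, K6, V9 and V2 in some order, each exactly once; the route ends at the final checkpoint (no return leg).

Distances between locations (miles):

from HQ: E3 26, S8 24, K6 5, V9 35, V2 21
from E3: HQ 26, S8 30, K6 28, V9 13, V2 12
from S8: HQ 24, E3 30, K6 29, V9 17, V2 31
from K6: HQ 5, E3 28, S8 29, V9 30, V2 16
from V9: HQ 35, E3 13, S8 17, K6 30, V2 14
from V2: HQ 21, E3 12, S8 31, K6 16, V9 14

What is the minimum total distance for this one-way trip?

Minimum one-way distance = 63 miles.

There are 5! = 120 possible orderings.
HQ - E3 - S8 - K6 - V9 - V2: 26+30+29+30+14 = 129
HQ - E3 - S8 - K6 - V2 - V9: 26+30+29+16+14 = 115
HQ - E3 - S8 - V9 - K6 - V2: 26+30+17+30+16 = 119
HQ - E3 - S8 - V9 - V2 - K6: 26+30+17+14+16 = 103
HQ - E3 - S8 - V2 - K6 - V9: 26+30+31+16+30 = 133
HQ - E3 - S8 - V2 - V9 - K6: 26+30+31+14+30 = 131
HQ - E3 - K6 - S8 - V9 - V2: 26+28+29+17+14 = 114
HQ - E3 - K6 - S8 - V2 - V9: 26+28+29+31+14 = 128
HQ - E3 - K6 - V9 - S8 - V2: 26+28+30+17+31 = 132
HQ - E3 - K6 - V9 - V2 - S8: 26+28+30+14+31 = 129
HQ - E3 - K6 - V2 - S8 - V9: 26+28+16+31+17 = 118
HQ - E3 - K6 - V2 - V9 - S8: 26+28+16+14+17 = 101
HQ - E3 - V9 - S8 - K6 - V2: 26+13+17+29+16 = 101
HQ - E3 - V9 - S8 - V2 - K6: 26+13+17+31+16 = 103
… (106 more)
HQ - K6 - V2 - E3 - V9 - S8: 5+16+12+13+17 = 63  ← best
The minimum is 63.
One shortest path: HQ → K6 → V2 → E3 → V9 → S8.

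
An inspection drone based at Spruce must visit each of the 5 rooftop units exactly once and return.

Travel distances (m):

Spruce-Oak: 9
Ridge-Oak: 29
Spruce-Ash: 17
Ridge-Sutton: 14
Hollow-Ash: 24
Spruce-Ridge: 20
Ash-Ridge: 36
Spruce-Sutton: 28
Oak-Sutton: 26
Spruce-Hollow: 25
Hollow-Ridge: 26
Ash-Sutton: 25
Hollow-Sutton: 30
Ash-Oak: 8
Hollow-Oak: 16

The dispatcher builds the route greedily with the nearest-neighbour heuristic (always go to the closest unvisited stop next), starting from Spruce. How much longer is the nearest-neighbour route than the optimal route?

4 m longer than the optimal tour.

Spruce: Oak=9, Ash=17, Ridge=20, Hollow=25, Sutton=28 ⇒ Oak
Oak: Ash=8, Hollow=16, Sutton=26, Ridge=29 ⇒ Ash
Ash: Hollow=24, Sutton=25, Ridge=36 ⇒ Hollow
Hollow: Ridge=26, Sutton=30 ⇒ Ridge
Ridge: Sutton=14 ⇒ Sutton
NN route Spruce → Oak → Ash → Hollow → Ridge → Sutton → Spruce costs 109.
Optimal: Spruce → Ash → Oak → Hollow → Sutton → Ridge → Spruce costs 105 (by enumerating all 60 distinct tours).
Excess = 109 − 105 = 4.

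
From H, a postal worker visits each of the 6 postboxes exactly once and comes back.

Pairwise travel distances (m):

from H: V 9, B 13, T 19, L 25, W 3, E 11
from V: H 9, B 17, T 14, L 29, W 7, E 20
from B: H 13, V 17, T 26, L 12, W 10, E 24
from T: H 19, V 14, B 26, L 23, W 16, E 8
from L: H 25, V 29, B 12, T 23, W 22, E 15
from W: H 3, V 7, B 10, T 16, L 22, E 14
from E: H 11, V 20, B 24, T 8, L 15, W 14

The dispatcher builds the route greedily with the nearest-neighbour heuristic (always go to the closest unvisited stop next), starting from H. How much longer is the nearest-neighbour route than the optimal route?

Excess over optimum: 1 m.

From H: W=3, V=9, E=11, B=13, T=19, L=25 → choose W (3).
From W: V=7, B=10, E=14, T=16, L=22 → choose V (7).
From V: T=14, B=17, E=20, L=29 → choose T (14).
From T: E=8, L=23, B=26 → choose E (8).
From E: L=15, B=24 → choose L (15).
From L: B=12 → choose B (12).
NN route H → W → V → T → E → L → B → H costs 72.
Optimal: H → V → T → E → L → B → W → H costs 71 (by enumerating all 360 distinct tours).
Excess = 72 − 71 = 1.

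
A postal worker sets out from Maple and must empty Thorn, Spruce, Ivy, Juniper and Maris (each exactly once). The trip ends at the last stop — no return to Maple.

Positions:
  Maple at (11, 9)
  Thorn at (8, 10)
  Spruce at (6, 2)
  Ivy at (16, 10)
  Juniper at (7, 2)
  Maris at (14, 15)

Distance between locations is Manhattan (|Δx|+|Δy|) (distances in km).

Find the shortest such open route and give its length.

34 km — the minimum one-way total.

There are 5! = 120 possible orderings.
Maple - Thorn - Spruce - Ivy - Juniper - Maris: 4+10+18+17+20 = 69
Maple - Thorn - Spruce - Ivy - Maris - Juniper: 4+10+18+7+20 = 59
Maple - Thorn - Spruce - Juniper - Ivy - Maris: 4+10+1+17+7 = 39
Maple - Thorn - Spruce - Juniper - Maris - Ivy: 4+10+1+20+7 = 42
Maple - Thorn - Spruce - Maris - Ivy - Juniper: 4+10+21+7+17 = 59
Maple - Thorn - Spruce - Maris - Juniper - Ivy: 4+10+21+20+17 = 72
Maple - Thorn - Ivy - Spruce - Juniper - Maris: 4+8+18+1+20 = 51
Maple - Thorn - Ivy - Spruce - Maris - Juniper: 4+8+18+21+20 = 71
Maple - Thorn - Ivy - Juniper - Spruce - Maris: 4+8+17+1+21 = 51
Maple - Thorn - Ivy - Juniper - Maris - Spruce: 4+8+17+20+21 = 70
Maple - Thorn - Ivy - Maris - Spruce - Juniper: 4+8+7+21+1 = 41
Maple - Thorn - Ivy - Maris - Juniper - Spruce: 4+8+7+20+1 = 40
Maple - Thorn - Juniper - Spruce - Ivy - Maris: 4+9+1+18+7 = 39
Maple - Thorn - Juniper - Spruce - Maris - Ivy: 4+9+1+21+7 = 42
… (106 more)
Maple - Ivy - Maris - Thorn - Juniper - Spruce: 6+7+11+9+1 = 34  ← best
The minimum is 34.
One shortest path: Maple → Ivy → Maris → Thorn → Juniper → Spruce.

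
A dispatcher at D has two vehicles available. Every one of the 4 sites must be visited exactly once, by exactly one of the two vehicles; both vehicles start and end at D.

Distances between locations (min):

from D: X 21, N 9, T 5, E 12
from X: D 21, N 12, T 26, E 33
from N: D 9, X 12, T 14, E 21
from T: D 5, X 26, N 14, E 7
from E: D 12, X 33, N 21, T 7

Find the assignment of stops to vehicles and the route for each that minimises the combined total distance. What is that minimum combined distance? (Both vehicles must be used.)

Minimum combined distance: 66 min.

Check every non-empty split of the stops between the two vehicles; for each half take its own optimal tour:
  {X} + {N, T, E}: 42 + 42 = 84
  {N} + {X, T, E}: 18 + 66 = 84
  {X, N} + {T, E}: 42 + 24 = 66
  {T} + {X, N, E}: 10 + 66 = 76
  {X, T} + {N, E}: 52 + 42 = 94
  {N, T} + {X, E}: 28 + 66 = 94
  … (7 splits in total)
Best: vehicle 1 D → X → N → D = 42; vehicle 2 D → T → E → D = 24; combined 66.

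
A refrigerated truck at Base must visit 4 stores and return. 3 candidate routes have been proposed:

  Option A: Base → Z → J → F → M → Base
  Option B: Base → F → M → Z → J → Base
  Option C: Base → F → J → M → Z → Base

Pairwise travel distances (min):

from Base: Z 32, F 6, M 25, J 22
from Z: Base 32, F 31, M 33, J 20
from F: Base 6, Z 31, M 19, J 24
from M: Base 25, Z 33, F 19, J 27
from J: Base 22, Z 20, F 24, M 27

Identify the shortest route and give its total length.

100 min — Option B is the shortest.

Option A: 32 + 20 + 24 + 19 + 25 = 120
Option B: 6 + 19 + 33 + 20 + 22 = 100
Option C: 6 + 24 + 27 + 33 + 32 = 122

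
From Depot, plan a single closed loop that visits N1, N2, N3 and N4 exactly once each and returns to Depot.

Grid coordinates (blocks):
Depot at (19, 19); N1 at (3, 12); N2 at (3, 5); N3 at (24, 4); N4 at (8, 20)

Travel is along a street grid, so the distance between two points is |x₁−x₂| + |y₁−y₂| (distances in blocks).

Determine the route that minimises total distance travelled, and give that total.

Shortest round trip = 74 blocks.

With 4 stops there are 4!/2 = 12 distinct round trips (a route and its reverse cost the same).
Depot → N1 → N2 → N3 → N4 → Depot: 23+7+22+32+12 = 96
Depot → N1 → N2 → N4 → N3 → Depot: 23+7+20+32+20 = 102
Depot → N1 → N3 → N2 → N4 → Depot: 23+29+22+20+12 = 106
Depot → N1 → N3 → N4 → N2 → Depot: 23+29+32+20+30 = 134
Depot → N1 → N4 → N2 → N3 → Depot: 23+13+20+22+20 = 98
Depot → N1 → N4 → N3 → N2 → Depot: 23+13+32+22+30 = 120
Depot → N2 → N1 → N3 → N4 → Depot: 30+7+29+32+12 = 110
Depot → N2 → N1 → N4 → N3 → Depot: 30+7+13+32+20 = 102
Depot → N2 → N3 → N1 → N4 → Depot: 30+22+29+13+12 = 106
Depot → N2 → N4 → N1 → N3 → Depot: 30+20+13+29+20 = 112
Depot → N3 → N1 → N2 → N4 → Depot: 20+29+7+20+12 = 88
Depot → N3 → N2 → N1 → N4 → Depot: 20+22+7+13+12 = 74
The minimum is 74.
One optimal route: Depot → N3 → N2 → N1 → N4 → Depot (or its reverse).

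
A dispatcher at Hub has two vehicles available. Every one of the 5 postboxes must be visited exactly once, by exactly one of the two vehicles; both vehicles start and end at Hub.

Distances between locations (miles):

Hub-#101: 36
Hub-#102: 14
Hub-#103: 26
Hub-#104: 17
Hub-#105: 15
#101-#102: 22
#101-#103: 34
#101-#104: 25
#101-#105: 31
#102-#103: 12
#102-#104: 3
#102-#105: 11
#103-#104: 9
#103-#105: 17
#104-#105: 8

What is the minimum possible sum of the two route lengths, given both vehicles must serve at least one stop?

There are 2^4 − 1 = 15 ways to divide the 5 stops into two non-empty groups. For each, the best each vehicle can do is its own shortest tour through its group:
  {#101} + {#102, #103, #104, #105}: 72 + 58 = 130
  {#102} + {#101, #103, #104, #105}: 28 + 102 = 130
  {#101, #102} + {#103, #104, #105}: 72 + 58 = 130
  {#103} + {#101, #102, #104, #105}: 52 + 84 = 136
  {#101, #103} + {#102, #104, #105}: 96 + 40 = 136
  {#102, #103} + {#101, #104, #105}: 52 + 84 = 136
  … (15 splits in total)
  {#101, #102, #103, #104} + {#105}: 96 + 30 = 126  ← best
Best: vehicle 1 Hub → #101 → #102 → #103 → #104 → Hub = 96; vehicle 2 Hub → #105 → Hub = 30; combined 126.

126 miles — the smallest possible combined total.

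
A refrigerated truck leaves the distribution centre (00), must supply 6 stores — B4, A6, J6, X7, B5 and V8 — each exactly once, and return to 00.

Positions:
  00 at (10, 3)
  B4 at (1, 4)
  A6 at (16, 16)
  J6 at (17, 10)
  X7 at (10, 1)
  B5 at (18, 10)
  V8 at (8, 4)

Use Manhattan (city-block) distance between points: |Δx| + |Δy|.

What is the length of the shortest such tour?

With 6 stops there are 6!/2 = 360 distinct round trips (a route and its reverse cost the same).
00→B4→A6→J6→X7→B5→V8→00: 10+27+7+16+17+16+3 = 96
00→B4→A6→J6→X7→V8→B5→00: 10+27+7+16+5+16+15 = 96
00→B4→A6→J6→B5→X7→V8→00: 10+27+7+1+17+5+3 = 70
00→B4→A6→J6→B5→V8→X7→00: 10+27+7+1+16+5+2 = 68
00→B4→A6→J6→V8→X7→B5→00: 10+27+7+15+5+17+15 = 96
00→B4→A6→J6→V8→B5→X7→00: 10+27+7+15+16+17+2 = 94
00→B4→A6→X7→J6→B5→V8→00: 10+27+21+16+1+16+3 = 94
00→B4→A6→X7→J6→V8→B5→00: 10+27+21+16+15+16+15 = 120
… (352 more)
00→B4→V8→A6→J6→B5→X7→00: 10+7+20+7+1+17+2 = 64  ← best
The minimum is 64.
One optimal route: 00 → B4 → V8 → A6 → J6 → B5 → X7 → 00 (or its reverse).

64 — the shortest possible round trip.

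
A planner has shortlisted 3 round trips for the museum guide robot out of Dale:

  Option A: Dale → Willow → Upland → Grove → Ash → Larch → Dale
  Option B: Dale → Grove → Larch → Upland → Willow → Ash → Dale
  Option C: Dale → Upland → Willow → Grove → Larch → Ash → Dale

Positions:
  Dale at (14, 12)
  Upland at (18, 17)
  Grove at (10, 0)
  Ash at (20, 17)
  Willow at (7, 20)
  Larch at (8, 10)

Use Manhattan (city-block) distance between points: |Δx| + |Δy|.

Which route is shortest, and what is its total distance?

Option A: 15 + 14 + 25 + 27 + 19 + 8 = 108
Option B: 16 + 12 + 17 + 14 + 16 + 11 = 86
Option C: 9 + 14 + 23 + 12 + 19 + 11 = 88

86 — Option B is the shortest.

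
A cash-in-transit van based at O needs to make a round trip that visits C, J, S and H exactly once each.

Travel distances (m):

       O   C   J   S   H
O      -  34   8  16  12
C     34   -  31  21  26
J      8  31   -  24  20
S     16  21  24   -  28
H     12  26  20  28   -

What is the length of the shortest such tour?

O→C→J→S→H→O: 34+31+24+28+12 = 129
O→C→J→H→S→O: 34+31+20+28+16 = 129
O→C→S→J→H→O: 34+21+24+20+12 = 111
O→C→S→H→J→O: 34+21+28+20+8 = 111
O→C→H→J→S→O: 34+26+20+24+16 = 120
O→C→H→S→J→O: 34+26+28+24+8 = 120
O→J→C→S→H→O: 8+31+21+28+12 = 100
O→J→C→H→S→O: 8+31+26+28+16 = 109
O→J→S→C→H→O: 8+24+21+26+12 = 91
O→J→H→C→S→O: 8+20+26+21+16 = 91
O→S→C→J→H→O: 16+21+31+20+12 = 100
O→S→J→C→H→O: 16+24+31+26+12 = 109
The minimum is 91.
One optimal route: O → J → S → C → H → O (or its reverse).

Minimum total distance: 91 m.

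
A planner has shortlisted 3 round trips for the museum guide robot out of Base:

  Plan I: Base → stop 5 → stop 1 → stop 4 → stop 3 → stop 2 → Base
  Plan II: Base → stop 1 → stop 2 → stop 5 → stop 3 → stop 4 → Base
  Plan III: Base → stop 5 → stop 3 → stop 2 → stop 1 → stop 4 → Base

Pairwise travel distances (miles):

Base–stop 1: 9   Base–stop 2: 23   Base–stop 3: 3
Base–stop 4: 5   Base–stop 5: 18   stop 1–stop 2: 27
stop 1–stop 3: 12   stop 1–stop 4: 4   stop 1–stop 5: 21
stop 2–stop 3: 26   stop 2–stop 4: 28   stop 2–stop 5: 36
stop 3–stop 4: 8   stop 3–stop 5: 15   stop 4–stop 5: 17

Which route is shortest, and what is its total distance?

Shortest is Plan III, total 95 miles.

Plan I: 18 + 21 + 4 + 8 + 26 + 23 = 100
Plan II: 9 + 27 + 36 + 15 + 8 + 5 = 100
Plan III: 18 + 15 + 26 + 27 + 4 + 5 = 95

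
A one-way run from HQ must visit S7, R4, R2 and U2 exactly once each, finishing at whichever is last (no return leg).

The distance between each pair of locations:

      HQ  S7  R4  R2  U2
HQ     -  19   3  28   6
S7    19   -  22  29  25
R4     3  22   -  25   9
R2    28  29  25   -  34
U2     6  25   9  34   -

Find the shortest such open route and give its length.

There are 4! = 24 possible orderings.
HQ - S7 - R4 - R2 - U2: 19+22+25+34 = 100
HQ - S7 - R4 - U2 - R2: 19+22+9+34 = 84
HQ - S7 - R2 - R4 - U2: 19+29+25+9 = 82
HQ - S7 - R2 - U2 - R4: 19+29+34+9 = 91
HQ - S7 - U2 - R4 - R2: 19+25+9+25 = 78
HQ - S7 - U2 - R2 - R4: 19+25+34+25 = 103
HQ - R4 - S7 - R2 - U2: 3+22+29+34 = 88
HQ - R4 - S7 - U2 - R2: 3+22+25+34 = 84
HQ - R4 - R2 - S7 - U2: 3+25+29+25 = 82
HQ - R4 - R2 - U2 - S7: 3+25+34+25 = 87
HQ - R4 - U2 - S7 - R2: 3+9+25+29 = 66
HQ - R4 - U2 - R2 - S7: 3+9+34+29 = 75
HQ - R2 - S7 - R4 - U2: 28+29+22+9 = 88
HQ - R2 - S7 - U2 - R4: 28+29+25+9 = 91
… (10 more)
The minimum is 66.
One shortest path: HQ → R4 → U2 → S7 → R2.

Shortest open route: 66.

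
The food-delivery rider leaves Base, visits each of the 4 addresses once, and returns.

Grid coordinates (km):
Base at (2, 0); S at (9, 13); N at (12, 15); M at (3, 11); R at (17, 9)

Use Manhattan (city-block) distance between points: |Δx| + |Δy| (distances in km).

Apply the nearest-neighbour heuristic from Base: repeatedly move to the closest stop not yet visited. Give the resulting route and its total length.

At Base the remaining stops are M 12, S 20, R 24, N 25; go to M.
At M the remaining stops are S 8, N 13, R 16; go to S.
At S the remaining stops are N 5, R 12; go to N.
At N the remaining stops are R 11; go to R.
Return R→Base: 24.
Total = 12 + 8 + 5 + 11 + 24 = 60.

Nearest-neighbour total = 60 km; route Base → M → S → N → R → Base.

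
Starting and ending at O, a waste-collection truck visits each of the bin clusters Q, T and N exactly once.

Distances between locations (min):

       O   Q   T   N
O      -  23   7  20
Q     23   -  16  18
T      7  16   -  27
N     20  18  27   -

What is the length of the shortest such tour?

With 3 stops there are 3!/2 = 3 distinct round trips (a route and its reverse cost the same).
O → Q → T → N → O: 23+16+27+20 = 86
O → Q → N → T → O: 23+18+27+7 = 75
O → T → Q → N → O: 7+16+18+20 = 61
The minimum is 61.
One optimal route: O → T → Q → N → O (or its reverse).

Shortest round trip = 61 min.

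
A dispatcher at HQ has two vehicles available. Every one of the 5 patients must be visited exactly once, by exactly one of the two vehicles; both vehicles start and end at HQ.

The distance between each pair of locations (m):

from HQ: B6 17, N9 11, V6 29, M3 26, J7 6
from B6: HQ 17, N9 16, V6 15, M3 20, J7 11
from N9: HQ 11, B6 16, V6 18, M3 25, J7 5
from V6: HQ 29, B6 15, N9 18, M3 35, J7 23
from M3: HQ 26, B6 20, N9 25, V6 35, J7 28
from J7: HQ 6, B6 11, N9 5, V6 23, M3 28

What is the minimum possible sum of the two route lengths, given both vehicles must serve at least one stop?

There are 2^4 − 1 = 15 ways to divide the 5 stops into two non-empty groups. For each, the best each vehicle can do is its own shortest tour through its group:
  {B6} + {N9, V6, M3, J7}: 34 + 90 = 124
  {N9} + {B6, V6, M3, J7}: 22 + 90 = 112
  {B6, N9} + {V6, M3, J7}: 44 + 90 = 134
  {V6} + {B6, N9, M3, J7}: 58 + 73 = 131
  {B6, V6} + {N9, M3, J7}: 61 + 62 = 123
  {N9, V6} + {B6, M3, J7}: 58 + 63 = 121
  … (15 splits in total)
  {B6, N9, V6, M3} + {J7}: 90 + 12 = 102  ← best
Best: vehicle 1 HQ → N9 → V6 → B6 → M3 → HQ = 90; vehicle 2 HQ → J7 → HQ = 12; combined 102.

Minimum combined distance: 102 m.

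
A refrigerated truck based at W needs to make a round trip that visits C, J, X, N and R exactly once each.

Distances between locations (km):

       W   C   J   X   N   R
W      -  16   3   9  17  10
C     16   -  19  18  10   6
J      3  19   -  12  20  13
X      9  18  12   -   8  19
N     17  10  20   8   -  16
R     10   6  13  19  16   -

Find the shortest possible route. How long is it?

With 5 stops there are 5!/2 = 60 distinct round trips (a route and its reverse cost the same).
W → C → J → X → N → R → W: 16+19+12+8+16+10 = 81
W → C → J → X → R → N → W: 16+19+12+19+16+17 = 99
W → C → J → N → X → R → W: 16+19+20+8+19+10 = 92
W → C → J → N → R → X → W: 16+19+20+16+19+9 = 99
W → C → J → R → X → N → W: 16+19+13+19+8+17 = 92
W → C → J → R → N → X → W: 16+19+13+16+8+9 = 81
W → C → X → J → N → R → W: 16+18+12+20+16+10 = 92
W → C → X → J → R → N → W: 16+18+12+13+16+17 = 92
W → C → X → N → J → R → W: 16+18+8+20+13+10 = 85
W → C → X → N → R → J → W: 16+18+8+16+13+3 = 74
W → C → X → R → J → N → W: 16+18+19+13+20+17 = 103
W → C → X → R → N → J → W: 16+18+19+16+20+3 = 92
W → C → N → J → X → R → W: 16+10+20+12+19+10 = 87
W → C → N → J → R → X → W: 16+10+20+13+19+9 = 87
… (46 more)
W → J → X → N → C → R → W: 3+12+8+10+6+10 = 49  ← best
The minimum is 49.
One optimal route: W → J → X → N → C → R → W (or its reverse).

Minimum total distance: 49 km.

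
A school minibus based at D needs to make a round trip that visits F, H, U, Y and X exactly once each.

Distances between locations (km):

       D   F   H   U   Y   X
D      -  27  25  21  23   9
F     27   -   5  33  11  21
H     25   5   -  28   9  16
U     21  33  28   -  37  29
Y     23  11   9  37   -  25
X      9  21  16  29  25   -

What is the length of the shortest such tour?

99 km — the shortest possible round trip.

With 5 stops there are 5!/2 = 60 distinct round trips (a route and its reverse cost the same).
D - F - H - U - Y - X - D: 27+5+28+37+25+9 = 131
D - F - H - U - X - Y - D: 27+5+28+29+25+23 = 137
D - F - H - Y - U - X - D: 27+5+9+37+29+9 = 116
D - F - H - Y - X - U - D: 27+5+9+25+29+21 = 116
D - F - H - X - U - Y - D: 27+5+16+29+37+23 = 137
D - F - H - X - Y - U - D: 27+5+16+25+37+21 = 131
D - F - U - H - Y - X - D: 27+33+28+9+25+9 = 131
D - F - U - H - X - Y - D: 27+33+28+16+25+23 = 152
D - F - U - Y - H - X - D: 27+33+37+9+16+9 = 131
D - F - U - Y - X - H - D: 27+33+37+25+16+25 = 163
D - F - U - X - H - Y - D: 27+33+29+16+9+23 = 137
D - F - U - X - Y - H - D: 27+33+29+25+9+25 = 148
D - F - Y - H - U - X - D: 27+11+9+28+29+9 = 113
D - F - Y - H - X - U - D: 27+11+9+16+29+21 = 113
… (46 more)
D - U - F - Y - H - X - D: 21+33+11+9+16+9 = 99  ← best
The minimum is 99.
One optimal route: D → U → F → Y → H → X → D (or its reverse).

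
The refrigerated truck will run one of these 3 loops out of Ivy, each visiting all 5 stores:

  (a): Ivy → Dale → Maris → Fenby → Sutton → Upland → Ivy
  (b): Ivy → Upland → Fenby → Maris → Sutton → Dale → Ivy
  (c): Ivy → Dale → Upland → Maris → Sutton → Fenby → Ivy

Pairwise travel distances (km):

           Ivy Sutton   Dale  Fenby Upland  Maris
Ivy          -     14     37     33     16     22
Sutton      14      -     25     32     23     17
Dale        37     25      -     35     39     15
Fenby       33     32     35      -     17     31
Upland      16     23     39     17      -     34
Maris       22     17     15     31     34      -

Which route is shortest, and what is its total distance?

(a): 37 + 15 + 31 + 32 + 23 + 16 = 154
(b): 16 + 17 + 31 + 17 + 25 + 37 = 143
(c): 37 + 39 + 34 + 17 + 32 + 33 = 192

Shortest is (b), total 143 km.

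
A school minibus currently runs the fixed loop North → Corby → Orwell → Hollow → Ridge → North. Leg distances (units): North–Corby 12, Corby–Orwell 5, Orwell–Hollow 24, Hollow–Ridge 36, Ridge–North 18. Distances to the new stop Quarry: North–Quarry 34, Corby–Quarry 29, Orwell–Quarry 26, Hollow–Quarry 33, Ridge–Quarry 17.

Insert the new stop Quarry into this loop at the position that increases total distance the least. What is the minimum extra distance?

Adding 14 by placing Quarry on the Hollow–Ridge leg.

Insertion cost between consecutive stops i–j is d(i,Quarry) + d(Quarry,j) − d(i,j):
  between North and Corby: 34 + 29 − 12 = 51
  between Corby and Orwell: 29 + 26 − 5 = 50
  between Orwell and Hollow: 26 + 33 − 24 = 35
  between Hollow and Ridge: 33 + 17 − 36 = 14
  between Ridge and North: 17 + 34 − 18 = 33
Cheapest insertion is between Hollow and Ridge, adding 14.
New total = 95 + 14 = 109.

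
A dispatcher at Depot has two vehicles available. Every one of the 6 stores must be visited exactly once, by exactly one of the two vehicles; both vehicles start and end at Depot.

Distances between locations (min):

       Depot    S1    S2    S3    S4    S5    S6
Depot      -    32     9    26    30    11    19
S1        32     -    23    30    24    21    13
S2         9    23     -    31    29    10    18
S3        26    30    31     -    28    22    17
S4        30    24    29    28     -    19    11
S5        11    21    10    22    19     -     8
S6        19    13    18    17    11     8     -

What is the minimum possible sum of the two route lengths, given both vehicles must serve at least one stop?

Minimum combined distance: 128 min.

Try each way of splitting the stops between the two vehicles (each non-empty) and, for each split, find the best tour for each vehicle:
  {S1} + {S2, S3, S4, S5, S6}: 64 + 92 = 156
  {S2} + {S1, S3, S4, S5, S6}: 18 + 110 = 128
  {S1, S2} + {S3, S4, S5, S6}: 64 + 84 = 148
  {S3} + {S1, S2, S4, S5, S6}: 52 + 86 = 138
  {S1, S3} + {S2, S4, S5, S6}: 88 + 68 = 156
  {S2, S3} + {S1, S4, S5, S6}: 66 + 86 = 152
  … (31 splits in total)
Best: vehicle 1 Depot → S2 → Depot = 18; vehicle 2 Depot → S3 → S1 → S4 → S6 → S5 → Depot = 110; combined 128.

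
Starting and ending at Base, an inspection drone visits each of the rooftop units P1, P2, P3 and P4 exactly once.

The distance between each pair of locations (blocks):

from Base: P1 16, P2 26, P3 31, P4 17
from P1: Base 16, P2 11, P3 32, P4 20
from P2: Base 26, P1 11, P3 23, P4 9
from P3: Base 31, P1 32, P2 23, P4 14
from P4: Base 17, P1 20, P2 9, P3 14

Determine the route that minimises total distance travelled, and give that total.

There are 12 distinct closed tours to check (reversals are equivalent).
Base-P1-P2-P3-P4-Base: 16+11+23+14+17 = 81
Base-P1-P2-P4-P3-Base: 16+11+9+14+31 = 81
Base-P1-P3-P2-P4-Base: 16+32+23+9+17 = 97
Base-P1-P3-P4-P2-Base: 16+32+14+9+26 = 97
Base-P1-P4-P2-P3-Base: 16+20+9+23+31 = 99
Base-P1-P4-P3-P2-Base: 16+20+14+23+26 = 99
Base-P2-P1-P3-P4-Base: 26+11+32+14+17 = 100
Base-P2-P1-P4-P3-Base: 26+11+20+14+31 = 102
Base-P2-P3-P1-P4-Base: 26+23+32+20+17 = 118
Base-P2-P4-P1-P3-Base: 26+9+20+32+31 = 118
Base-P3-P1-P2-P4-Base: 31+32+11+9+17 = 100
Base-P3-P2-P1-P4-Base: 31+23+11+20+17 = 102
The minimum is 81.
One optimal route: Base → P1 → P2 → P3 → P4 → Base (or its reverse).

Shortest round trip = 81 blocks.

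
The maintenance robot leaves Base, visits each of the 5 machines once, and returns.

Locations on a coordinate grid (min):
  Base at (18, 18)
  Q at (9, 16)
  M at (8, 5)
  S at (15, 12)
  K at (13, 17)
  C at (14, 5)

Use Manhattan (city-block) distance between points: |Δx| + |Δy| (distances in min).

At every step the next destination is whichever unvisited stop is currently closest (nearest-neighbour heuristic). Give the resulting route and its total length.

Base → [K:6 / S:9 / Q:11 / C:17 / M:23] → K (6)
K → [Q:5 / S:7 / C:13 / M:17] → Q (5)
Q → [S:10 / M:12 / C:16] → S (10)
S → [C:8 / M:14] → C (8)
C → [M:6] → M (6)
Return M→Base: 23.
Total = 6 + 5 + 10 + 8 + 6 + 23 = 58.

Nearest-neighbour total = 58 min; route Base → K → Q → S → C → M → Base.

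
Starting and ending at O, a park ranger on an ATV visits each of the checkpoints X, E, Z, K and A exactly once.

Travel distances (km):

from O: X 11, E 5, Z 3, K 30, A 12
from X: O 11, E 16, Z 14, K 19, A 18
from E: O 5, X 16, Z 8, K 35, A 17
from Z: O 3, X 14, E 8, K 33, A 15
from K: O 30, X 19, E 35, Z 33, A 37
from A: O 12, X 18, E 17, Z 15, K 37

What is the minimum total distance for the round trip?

With 5 stops there are 5!/2 = 60 distinct round trips (a route and its reverse cost the same).
O - X - E - Z - K - A - O: 11+16+8+33+37+12 = 117
O - X - E - Z - A - K - O: 11+16+8+15+37+30 = 117
O - X - E - K - Z - A - O: 11+16+35+33+15+12 = 122
O - X - E - K - A - Z - O: 11+16+35+37+15+3 = 117
O - X - E - A - Z - K - O: 11+16+17+15+33+30 = 122
O - X - E - A - K - Z - O: 11+16+17+37+33+3 = 117
O - X - Z - E - K - A - O: 11+14+8+35+37+12 = 117
O - X - Z - E - A - K - O: 11+14+8+17+37+30 = 117
O - X - Z - K - E - A - O: 11+14+33+35+17+12 = 122
O - X - Z - K - A - E - O: 11+14+33+37+17+5 = 117
O - X - Z - A - E - K - O: 11+14+15+17+35+30 = 122
O - X - Z - A - K - E - O: 11+14+15+37+35+5 = 117
O - X - K - E - Z - A - O: 11+19+35+8+15+12 = 100
O - X - K - E - A - Z - O: 11+19+35+17+15+3 = 100
… (46 more)
O - X - K - A - E - Z - O: 11+19+37+17+8+3 = 95  ← best
The minimum is 95.
One optimal route: O → X → K → A → E → Z → O (or its reverse).

95 km — the shortest possible round trip.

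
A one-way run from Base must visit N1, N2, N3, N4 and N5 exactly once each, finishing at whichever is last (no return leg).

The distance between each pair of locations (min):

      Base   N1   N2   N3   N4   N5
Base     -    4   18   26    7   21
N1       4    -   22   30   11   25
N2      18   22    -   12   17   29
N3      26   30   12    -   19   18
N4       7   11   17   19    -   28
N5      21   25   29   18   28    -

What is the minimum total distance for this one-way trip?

Shortest open route: 62 min.

There are 5! = 120 possible orderings.
Base - N1 - N2 - N3 - N4 - N5: 4+22+12+19+28 = 85
Base - N1 - N2 - N3 - N5 - N4: 4+22+12+18+28 = 84
Base - N1 - N2 - N4 - N3 - N5: 4+22+17+19+18 = 80
Base - N1 - N2 - N4 - N5 - N3: 4+22+17+28+18 = 89
Base - N1 - N2 - N5 - N3 - N4: 4+22+29+18+19 = 92
Base - N1 - N2 - N5 - N4 - N3: 4+22+29+28+19 = 102
Base - N1 - N3 - N2 - N4 - N5: 4+30+12+17+28 = 91
Base - N1 - N3 - N2 - N5 - N4: 4+30+12+29+28 = 103
Base - N1 - N3 - N4 - N2 - N5: 4+30+19+17+29 = 99
Base - N1 - N3 - N4 - N5 - N2: 4+30+19+28+29 = 110
Base - N1 - N3 - N5 - N2 - N4: 4+30+18+29+17 = 98
Base - N1 - N3 - N5 - N4 - N2: 4+30+18+28+17 = 97
Base - N1 - N4 - N2 - N3 - N5: 4+11+17+12+18 = 62
Base - N1 - N4 - N2 - N5 - N3: 4+11+17+29+18 = 79
… (106 more)
The minimum is 62.
One shortest path: Base → N1 → N4 → N2 → N3 → N5.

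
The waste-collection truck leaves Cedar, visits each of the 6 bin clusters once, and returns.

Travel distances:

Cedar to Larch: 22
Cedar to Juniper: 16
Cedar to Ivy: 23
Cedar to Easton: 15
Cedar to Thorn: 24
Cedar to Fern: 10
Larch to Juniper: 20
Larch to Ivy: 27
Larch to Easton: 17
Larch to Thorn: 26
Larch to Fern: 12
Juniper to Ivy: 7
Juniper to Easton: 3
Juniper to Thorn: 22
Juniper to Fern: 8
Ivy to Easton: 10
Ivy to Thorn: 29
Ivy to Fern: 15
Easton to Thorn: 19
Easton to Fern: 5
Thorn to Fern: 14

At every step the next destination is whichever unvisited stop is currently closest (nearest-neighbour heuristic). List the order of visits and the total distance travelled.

Nearest-neighbour total = 102; route Cedar → Fern → Easton → Juniper → Ivy → Larch → Thorn → Cedar.

Cedar → [Fern:10 / Easton:15 / Juniper:16 / Larch:22 / Ivy:23 / Thorn:24] → Fern (10)
Fern → [Easton:5 / Juniper:8 / Larch:12 / Thorn:14 / Ivy:15] → Easton (5)
Easton → [Juniper:3 / Ivy:10 / Larch:17 / Thorn:19] → Juniper (3)
Juniper → [Ivy:7 / Larch:20 / Thorn:22] → Ivy (7)
Ivy → [Larch:27 / Thorn:29] → Larch (27)
Larch → [Thorn:26] → Thorn (26)
Return Thorn→Cedar: 24.
Total = 10 + 5 + 3 + 7 + 27 + 26 + 24 = 102.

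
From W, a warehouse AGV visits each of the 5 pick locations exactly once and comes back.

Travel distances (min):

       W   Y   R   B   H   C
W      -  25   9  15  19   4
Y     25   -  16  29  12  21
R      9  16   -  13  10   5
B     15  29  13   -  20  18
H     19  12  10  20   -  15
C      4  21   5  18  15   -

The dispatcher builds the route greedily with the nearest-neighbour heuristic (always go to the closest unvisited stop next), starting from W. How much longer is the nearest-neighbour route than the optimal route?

From W: C=4, R=9, B=15, H=19, Y=25 → choose C (4).
From C: R=5, H=15, B=18, Y=21 → choose R (5).
From R: H=10, B=13, Y=16 → choose H (10).
From H: Y=12, B=20 → choose Y (12).
From Y: B=29 → choose B (29).
NN route W → C → R → H → Y → B → W costs 75.
Optimal: W → B → H → Y → R → C → W costs 72 (by enumerating all 60 distinct tours).
Excess = 75 − 72 = 3.

3 min longer than the optimal tour.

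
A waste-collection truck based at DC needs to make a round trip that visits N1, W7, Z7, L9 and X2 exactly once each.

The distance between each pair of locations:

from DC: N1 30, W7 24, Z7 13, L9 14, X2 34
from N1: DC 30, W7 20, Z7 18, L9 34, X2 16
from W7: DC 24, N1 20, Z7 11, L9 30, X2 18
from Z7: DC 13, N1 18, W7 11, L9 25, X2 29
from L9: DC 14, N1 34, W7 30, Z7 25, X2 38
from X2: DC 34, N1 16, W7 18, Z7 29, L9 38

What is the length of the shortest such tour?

There are 60 distinct closed tours to check (reversals are equivalent).
DC→N1→W7→Z7→L9→X2→DC: 30+20+11+25+38+34 = 158
DC→N1→W7→Z7→X2→L9→DC: 30+20+11+29+38+14 = 142
DC→N1→W7→L9→Z7→X2→DC: 30+20+30+25+29+34 = 168
DC→N1→W7→L9→X2→Z7→DC: 30+20+30+38+29+13 = 160
DC→N1→W7→X2→Z7→L9→DC: 30+20+18+29+25+14 = 136
DC→N1→W7→X2→L9→Z7→DC: 30+20+18+38+25+13 = 144
DC→N1→Z7→W7→L9→X2→DC: 30+18+11+30+38+34 = 161
DC→N1→Z7→W7→X2→L9→DC: 30+18+11+18+38+14 = 129
DC→N1→Z7→L9→W7→X2→DC: 30+18+25+30+18+34 = 155
DC→N1→Z7→L9→X2→W7→DC: 30+18+25+38+18+24 = 153
DC→N1→Z7→X2→W7→L9→DC: 30+18+29+18+30+14 = 139
DC→N1→Z7→X2→L9→W7→DC: 30+18+29+38+30+24 = 169
DC→N1→L9→W7→Z7→X2→DC: 30+34+30+11+29+34 = 168
DC→N1→L9→W7→X2→Z7→DC: 30+34+30+18+29+13 = 154
… (46 more)
DC→Z7→W7→X2→N1→L9→DC: 13+11+18+16+34+14 = 106  ← best
The minimum is 106.
One optimal route: DC → Z7 → W7 → X2 → N1 → L9 → DC (or its reverse).

Minimum total distance: 106.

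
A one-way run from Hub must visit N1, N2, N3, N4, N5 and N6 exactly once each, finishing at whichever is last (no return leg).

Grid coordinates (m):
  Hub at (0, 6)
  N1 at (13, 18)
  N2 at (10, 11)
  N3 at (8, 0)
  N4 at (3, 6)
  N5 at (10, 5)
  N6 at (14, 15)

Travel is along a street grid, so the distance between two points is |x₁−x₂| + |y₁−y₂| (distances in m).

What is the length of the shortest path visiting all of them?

39 m — the minimum one-way total.

There are 6! = 720 possible orderings.
Hub - N1 - N2 - N3 - N4 - N5 - N6: 25+10+13+11+8+14 = 81
Hub - N1 - N2 - N3 - N4 - N6 - N5: 25+10+13+11+20+14 = 93
Hub - N1 - N2 - N3 - N5 - N4 - N6: 25+10+13+7+8+20 = 83
Hub - N1 - N2 - N3 - N5 - N6 - N4: 25+10+13+7+14+20 = 89
Hub - N1 - N2 - N3 - N6 - N4 - N5: 25+10+13+21+20+8 = 97
Hub - N1 - N2 - N3 - N6 - N5 - N4: 25+10+13+21+14+8 = 91
Hub - N1 - N2 - N4 - N3 - N5 - N6: 25+10+12+11+7+14 = 79
Hub - N1 - N2 - N4 - N3 - N6 - N5: 25+10+12+11+21+14 = 93
… (712 more)
Hub - N4 - N3 - N5 - N2 - N6 - N1: 3+11+7+6+8+4 = 39  ← best
The minimum is 39.
One shortest path: Hub → N4 → N3 → N5 → N2 → N6 → N1.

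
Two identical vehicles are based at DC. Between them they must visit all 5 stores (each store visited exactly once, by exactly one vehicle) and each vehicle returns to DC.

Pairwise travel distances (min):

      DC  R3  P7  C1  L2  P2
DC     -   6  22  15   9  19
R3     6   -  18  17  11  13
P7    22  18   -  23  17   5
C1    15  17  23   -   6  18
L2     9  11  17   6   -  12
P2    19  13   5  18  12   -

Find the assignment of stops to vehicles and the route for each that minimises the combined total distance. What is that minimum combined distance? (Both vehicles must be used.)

Minimum combined distance: 72 min.

Try each way of splitting the stops between the two vehicles (each non-empty) and, for each split, find the best tour for each vehicle:
  {R3} + {P7, C1, L2, P2}: 12 + 60 = 72
  {P7} + {R3, C1, L2, P2}: 44 + 52 = 96
  {R3, P7} + {C1, L2, P2}: 46 + 52 = 98
  {C1} + {R3, P7, L2, P2}: 30 + 50 = 80
  {R3, C1} + {P7, L2, P2}: 38 + 48 = 86
  {P7, C1} + {R3, L2, P2}: 60 + 40 = 100
  … (15 splits in total)
Best: vehicle 1 DC → R3 → DC = 12; vehicle 2 DC → P7 → P2 → C1 → L2 → DC = 60; combined 72.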